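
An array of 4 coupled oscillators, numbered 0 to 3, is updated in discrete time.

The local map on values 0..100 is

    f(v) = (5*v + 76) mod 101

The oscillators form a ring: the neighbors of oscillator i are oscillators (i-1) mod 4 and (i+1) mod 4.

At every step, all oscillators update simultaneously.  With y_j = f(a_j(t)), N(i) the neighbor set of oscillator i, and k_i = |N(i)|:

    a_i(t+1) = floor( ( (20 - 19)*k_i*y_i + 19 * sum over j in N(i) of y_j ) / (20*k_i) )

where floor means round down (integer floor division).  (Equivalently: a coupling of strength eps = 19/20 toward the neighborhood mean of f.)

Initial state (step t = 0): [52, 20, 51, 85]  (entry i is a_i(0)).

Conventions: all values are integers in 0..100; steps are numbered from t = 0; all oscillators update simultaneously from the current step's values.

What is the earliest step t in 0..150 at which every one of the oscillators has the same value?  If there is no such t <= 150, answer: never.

Answer: 4
Key observation: Synchronization is absorbing here: once all oscillators are equal they stay equal, and step 4 is the first all-equal step.

Derivation:
t=0: [52, 20, 51, 85]  (not all equal)
t=1: [83, 32, 83, 33]  (not all equal)
t=2: [39, 84, 39, 84]  (not all equal)
t=3: [90, 70, 90, 70]  (not all equal)
t=4: [21, 21, 21, 21]  (all equal)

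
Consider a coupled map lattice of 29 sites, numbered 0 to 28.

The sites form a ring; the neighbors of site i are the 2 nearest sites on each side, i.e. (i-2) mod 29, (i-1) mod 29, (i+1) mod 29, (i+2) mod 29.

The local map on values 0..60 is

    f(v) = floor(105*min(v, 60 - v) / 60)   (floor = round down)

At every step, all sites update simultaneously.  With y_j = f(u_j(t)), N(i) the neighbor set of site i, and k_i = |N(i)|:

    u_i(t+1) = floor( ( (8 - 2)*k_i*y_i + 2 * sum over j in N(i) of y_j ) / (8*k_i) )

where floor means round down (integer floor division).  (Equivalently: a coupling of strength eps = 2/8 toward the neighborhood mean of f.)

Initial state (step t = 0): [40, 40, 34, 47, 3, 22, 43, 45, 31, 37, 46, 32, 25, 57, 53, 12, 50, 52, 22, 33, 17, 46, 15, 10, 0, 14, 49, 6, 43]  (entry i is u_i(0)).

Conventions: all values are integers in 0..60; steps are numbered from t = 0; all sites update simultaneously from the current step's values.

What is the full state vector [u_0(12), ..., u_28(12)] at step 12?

Answer: [34, 37, 31, 27, 27, 30, 38, 45, 31, 31, 36, 22, 24, 37, 41, 40, 29, 29, 45, 44, 48, 47, 42, 32, 47, 34, 28, 24, 29]

Derivation:
t=0: [40, 40, 34, 47, 3, 22, 43, 45, 31, 37, 46, 32, 25, 57, 53, 12, 50, 52, 22, 33, 17, 46, 15, 10, 0, 14, 49, 6, 43]
t=1: [33, 34, 39, 24, 12, 33, 29, 29, 44, 39, 29, 43, 37, 11, 14, 18, 18, 18, 35, 41, 30, 25, 23, 17, 5, 20, 18, 14, 27]
t=2: [44, 44, 36, 40, 26, 45, 46, 47, 32, 36, 45, 30, 37, 22, 25, 29, 31, 31, 41, 35, 48, 41, 38, 29, 14, 32, 30, 28, 44]
t=3: [30, 29, 40, 35, 41, 27, 26, 25, 43, 40, 30, 48, 39, 40, 43, 48, 48, 48, 35, 40, 24, 34, 36, 46, 29, 47, 48, 46, 30]
t=4: [49, 48, 37, 42, 35, 45, 43, 42, 32, 35, 46, 25, 35, 32, 28, 22, 22, 23, 39, 35, 41, 42, 41, 27, 44, 23, 25, 27, 48]
t=5: [22, 22, 37, 31, 40, 27, 31, 32, 44, 41, 29, 42, 42, 47, 47, 39, 38, 39, 36, 41, 33, 33, 33, 43, 31, 40, 40, 42, 23]
t=6: [37, 39, 40, 47, 37, 46, 47, 46, 32, 34, 45, 31, 31, 24, 24, 34, 37, 36, 41, 35, 45, 45, 46, 32, 46, 35, 36, 32, 38]
t=7: [39, 35, 34, 24, 36, 24, 25, 26, 44, 43, 31, 47, 47, 43, 42, 44, 40, 41, 34, 40, 27, 28, 25, 44, 27, 42, 41, 46, 38]
t=8: [36, 42, 43, 42, 42, 42, 42, 42, 31, 30, 43, 24, 24, 28, 30, 29, 34, 33, 43, 37, 46, 46, 42, 31, 43, 31, 33, 26, 37]
t=9: [40, 32, 30, 30, 30, 31, 32, 33, 46, 48, 33, 42, 42, 48, 50, 49, 44, 45, 31, 37, 25, 27, 31, 45, 32, 48, 45, 44, 40]
t=10: [36, 47, 50, 51, 51, 50, 47, 44, 28, 25, 41, 30, 30, 21, 18, 20, 28, 28, 46, 40, 43, 45, 47, 29, 44, 23, 27, 28, 34]
t=11: [39, 23, 18, 15, 15, 17, 23, 29, 44, 42, 37, 49, 48, 37, 34, 36, 45, 45, 28, 34, 28, 28, 24, 44, 30, 40, 45, 47, 43]
t=12: [34, 37, 31, 27, 27, 30, 38, 45, 31, 31, 36, 22, 24, 37, 41, 40, 29, 29, 45, 44, 48, 47, 42, 32, 47, 34, 28, 24, 29]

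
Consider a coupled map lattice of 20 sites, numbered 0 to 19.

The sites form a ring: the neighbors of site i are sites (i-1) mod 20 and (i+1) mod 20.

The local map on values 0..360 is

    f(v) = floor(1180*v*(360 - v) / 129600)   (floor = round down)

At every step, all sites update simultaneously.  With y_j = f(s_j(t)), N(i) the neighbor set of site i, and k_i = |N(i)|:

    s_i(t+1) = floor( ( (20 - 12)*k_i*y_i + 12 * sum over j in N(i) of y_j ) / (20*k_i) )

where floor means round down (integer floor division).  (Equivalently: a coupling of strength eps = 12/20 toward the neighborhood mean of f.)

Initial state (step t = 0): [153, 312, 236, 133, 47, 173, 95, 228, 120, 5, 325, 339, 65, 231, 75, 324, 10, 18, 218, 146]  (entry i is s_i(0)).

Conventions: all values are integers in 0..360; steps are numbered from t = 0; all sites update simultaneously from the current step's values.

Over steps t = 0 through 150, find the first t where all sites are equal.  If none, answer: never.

Answer: 28
Key observation: Synchronization is absorbing here: once all sites are equal they stay equal, and step 28 is the first all-equal step.

Derivation:
t=0: [153, 312, 236, 133, 47, 173, 95, 228, 120, 5, 325, 339, 65, 231, 75, 324, 10, 18, 218, 146]  (not all equal)
t=1: [241, 220, 229, 229, 223, 226, 262, 256, 191, 115, 65, 108, 170, 218, 190, 109, 61, 116, 214, 284]  (not all equal)
t=2: [247, 272, 275, 274, 275, 263, 248, 254, 266, 242, 220, 239, 276, 288, 276, 237, 218, 237, 249, 241]  (not all equal)
t=3: [245, 226, 214, 212, 218, 232, 243, 241, 242, 256, 268, 252, 219, 201, 220, 253, 271, 265, 258, 255]  (not all equal)
t=4: [257, 272, 281, 283, 278, 269, 262, 259, 254, 242, 236, 250, 273, 284, 272, 248, 230, 229, 237, 245]  (not all equal)
t=5: [238, 219, 205, 201, 208, 220, 231, 238, 247, 257, 259, 244, 220, 208, 221, 247, 266, 270, 264, 254]  (not all equal)
t=6: [263, 278, 286, 288, 285, 279, 271, 263, 253, 244, 244, 258, 275, 282, 273, 253, 233, 225, 231, 246]  (not all equal)
t=7: [231, 210, 195, 191, 195, 205, 218, 232, 245, 253, 251, 236, 216, 208, 220, 243, 264, 272, 267, 252]  (not all equal)
t=8: [268, 283, 290, 292, 291, 287, 280, 269, 257, 249, 253, 266, 279, 283, 275, 256, 234, 223, 229, 247]  (not all equal)
t=9: [225, 201, 187, 181, 183, 191, 204, 222, 238, 246, 241, 226, 209, 204, 216, 240, 263, 273, 268, 250]  (not all equal)
t=10: [272, 287, 292, 294, 293, 292, 286, 277, 265, 259, 263, 274, 284, 286, 278, 259, 236, 223, 229, 250]  (not all equal)
t=11: [218, 195, 181, 177, 178, 183, 193, 209, 225, 233, 228, 214, 200, 197, 211, 237, 261, 272, 267, 247]  (not all equal)
t=12: [276, 289, 293, 294, 294, 293, 291, 285, 277, 272, 275, 283, 289, 289, 281, 262, 238, 225, 231, 253]  (not all equal)
t=13: [214, 191, 179, 176, 176, 178, 184, 194, 206, 213, 209, 198, 189, 190, 206, 233, 258, 270, 265, 243]  (not all equal)
t=14: [278, 290, 293, 294, 294, 294, 293, 291, 288, 286, 287, 291, 293, 292, 284, 265, 242, 228, 235, 257]  (not all equal)
t=15: [210, 189, 179, 176, 176, 176, 178, 182, 187, 190, 188, 183, 179, 184, 201, 228, 254, 267, 261, 238]  (not all equal)
t=16: [281, 291, 294, 294, 294, 294, 294, 294, 294, 294, 294, 294, 294, 292, 286, 270, 248, 234, 241, 261]  (not all equal)
t=17: [205, 186, 177, 176, 176, 176, 176, 176, 176, 176, 176, 176, 177, 182, 197, 221, 247, 261, 255, 232]  (not all equal)
t=18: [284, 292, 294, 294, 294, 294, 294, 294, 294, 294, 294, 294, 294, 293, 288, 275, 255, 243, 248, 267]  (not all equal)
t=19: [200, 183, 177, 176, 176, 176, 176, 176, 176, 176, 176, 176, 176, 180, 192, 214, 238, 251, 246, 224]  (not all equal)
t=20: [287, 293, 294, 294, 294, 294, 294, 294, 294, 294, 294, 294, 294, 294, 290, 280, 265, 255, 259, 274]  (not all equal)
t=21: [193, 181, 176, 176, 176, 176, 176, 176, 176, 176, 176, 176, 176, 178, 187, 205, 225, 237, 232, 214]  (not all equal)
t=22: [290, 293, 294, 294, 294, 294, 294, 294, 294, 294, 294, 294, 294, 294, 292, 286, 276, 269, 272, 282]  (not all equal)
t=23: [187, 179, 176, 176, 176, 176, 176, 176, 176, 176, 176, 176, 176, 177, 182, 194, 208, 217, 213, 200]  (not all equal)
t=24: [293, 294, 294, 294, 294, 294, 294, 294, 294, 294, 294, 294, 294, 294, 293, 291, 287, 284, 285, 290]  (not all equal)
t=25: [179, 176, 176, 176, 176, 176, 176, 176, 176, 176, 176, 176, 176, 176, 178, 183, 189, 193, 191, 185]  (not all equal)
t=26: [294, 294, 294, 294, 294, 294, 294, 294, 294, 294, 294, 294, 294, 294, 294, 294, 293, 293, 293, 293]  (not all equal)
t=27: [176, 176, 176, 176, 176, 176, 176, 176, 176, 176, 176, 176, 176, 176, 176, 176, 177, 178, 178, 177]  (not all equal)
t=28: [294, 294, 294, 294, 294, 294, 294, 294, 294, 294, 294, 294, 294, 294, 294, 294, 294, 294, 294, 294]  (all equal)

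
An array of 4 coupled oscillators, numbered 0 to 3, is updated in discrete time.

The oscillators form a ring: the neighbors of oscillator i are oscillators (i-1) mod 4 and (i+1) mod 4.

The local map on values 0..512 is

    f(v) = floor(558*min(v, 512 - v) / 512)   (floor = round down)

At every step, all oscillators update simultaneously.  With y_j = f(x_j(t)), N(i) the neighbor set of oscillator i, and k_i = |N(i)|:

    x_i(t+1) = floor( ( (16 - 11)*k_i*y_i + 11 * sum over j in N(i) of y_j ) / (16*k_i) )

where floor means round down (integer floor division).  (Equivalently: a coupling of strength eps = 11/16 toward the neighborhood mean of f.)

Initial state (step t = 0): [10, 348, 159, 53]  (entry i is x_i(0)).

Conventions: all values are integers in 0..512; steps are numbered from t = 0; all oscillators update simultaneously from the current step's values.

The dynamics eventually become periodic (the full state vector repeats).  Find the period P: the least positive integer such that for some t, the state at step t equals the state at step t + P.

Simulating step by step:
t=0: [10, 348, 159, 53]
t=1: [83, 118, 134, 80]
t=2: [102, 121, 119, 108]
t=3: [119, 123, 125, 119]
t=4: [130, 132, 132, 131]
t=5: [142, 142, 142, 142]
t=6: [154, 154, 154, 154]
t=7: [167, 167, 167, 167]
t=8: [182, 182, 182, 182]
t=9: [198, 198, 198, 198]
t=10: [215, 215, 215, 215]
t=11: [234, 234, 234, 234]
t=12: [255, 255, 255, 255]
t=13: [277, 277, 277, 277]
t=14: [256, 256, 256, 256]
t=15: [279, 279, 279, 279]
t=16: [253, 253, 253, 253]
t=17: [275, 275, 275, 275]
t=18: [258, 258, 258, 258]
t=19: [276, 276, 276, 276]
t=20: [257, 257, 257, 257]
t=21: [277, 277, 277, 277]

Answer: 8
Key observation: The state at step 13, [277, 277, 277, 277], reappears at step 21 — and no state repeats earlier — so the cycle the system enters has period 8.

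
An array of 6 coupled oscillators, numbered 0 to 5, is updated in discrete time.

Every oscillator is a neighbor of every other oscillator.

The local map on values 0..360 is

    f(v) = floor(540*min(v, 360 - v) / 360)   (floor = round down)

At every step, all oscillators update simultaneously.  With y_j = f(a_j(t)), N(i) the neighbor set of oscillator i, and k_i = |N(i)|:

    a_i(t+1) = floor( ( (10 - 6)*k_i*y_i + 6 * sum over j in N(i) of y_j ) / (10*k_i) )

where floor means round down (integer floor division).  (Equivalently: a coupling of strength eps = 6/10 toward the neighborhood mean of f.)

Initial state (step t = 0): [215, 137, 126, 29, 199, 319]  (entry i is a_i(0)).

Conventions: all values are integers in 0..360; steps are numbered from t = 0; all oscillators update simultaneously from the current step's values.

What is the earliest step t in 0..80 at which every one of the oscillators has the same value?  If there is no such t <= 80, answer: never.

Answer: 7
Key observation: Synchronization is absorbing here: once all oscillators are equal they stay equal, and step 7 is the first all-equal step.

Derivation:
t=0: [215, 137, 126, 29, 199, 319]  (not all equal)
t=1: [175, 172, 167, 126, 182, 131]  (not all equal)
t=2: [244, 242, 240, 223, 245, 225]  (not all equal)
t=3: [181, 182, 183, 190, 181, 189]  (not all equal)
t=4: [264, 264, 263, 260, 264, 261]  (not all equal)
t=5: [145, 145, 145, 147, 145, 146]  (not all equal)
t=6: [217, 217, 217, 218, 217, 218]  (not all equal)
t=7: [213, 213, 213, 213, 213, 213]  (all equal)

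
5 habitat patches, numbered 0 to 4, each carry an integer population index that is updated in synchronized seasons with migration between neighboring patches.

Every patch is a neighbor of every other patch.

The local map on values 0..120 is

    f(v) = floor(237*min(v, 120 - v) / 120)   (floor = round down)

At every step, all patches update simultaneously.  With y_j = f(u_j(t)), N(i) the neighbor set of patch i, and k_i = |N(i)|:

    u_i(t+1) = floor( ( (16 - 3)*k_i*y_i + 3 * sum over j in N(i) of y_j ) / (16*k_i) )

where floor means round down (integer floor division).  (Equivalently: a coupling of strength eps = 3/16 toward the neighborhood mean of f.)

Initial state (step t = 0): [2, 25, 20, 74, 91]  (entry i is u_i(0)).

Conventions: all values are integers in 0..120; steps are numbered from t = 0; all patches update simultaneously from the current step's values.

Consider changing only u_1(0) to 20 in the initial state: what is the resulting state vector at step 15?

Answer: [55, 46, 46, 63, 41]
Key observation: This trace re-runs the system from the modified initial state.

Derivation:
t=0: [2, 20, 20, 74, 91]
t=1: [12, 40, 40, 79, 54]
t=2: [34, 77, 77, 78, 98]
t=3: [68, 81, 81, 79, 49]
t=4: [98, 79, 79, 81, 93]
t=5: [48, 76, 76, 74, 56]
t=6: [93, 87, 87, 90, 106]
t=7: [53, 62, 62, 57, 33]
t=8: [103, 111, 111, 109, 73]
t=9: [33, 21, 21, 24, 78]
t=10: [62, 44, 44, 48, 75]
t=11: [109, 87, 87, 93, 89]
t=12: [28, 62, 62, 53, 59]
t=13: [65, 110, 110, 103, 112]
t=14: [91, 23, 23, 34, 20]
t=15: [55, 46, 46, 63, 41]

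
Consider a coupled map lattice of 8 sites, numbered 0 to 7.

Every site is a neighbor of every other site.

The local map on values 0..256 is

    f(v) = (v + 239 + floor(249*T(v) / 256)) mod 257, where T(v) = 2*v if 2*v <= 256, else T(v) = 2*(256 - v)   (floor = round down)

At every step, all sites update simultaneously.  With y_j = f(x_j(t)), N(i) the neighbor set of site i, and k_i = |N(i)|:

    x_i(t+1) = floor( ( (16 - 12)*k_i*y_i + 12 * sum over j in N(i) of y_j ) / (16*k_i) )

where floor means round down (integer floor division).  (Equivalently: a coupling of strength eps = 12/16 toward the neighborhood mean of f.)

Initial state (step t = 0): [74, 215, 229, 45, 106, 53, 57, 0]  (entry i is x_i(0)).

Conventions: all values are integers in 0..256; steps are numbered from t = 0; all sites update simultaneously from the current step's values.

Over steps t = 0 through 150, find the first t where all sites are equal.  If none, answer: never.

Answer: 6
Key observation: Synchronization is absorbing here: once all sites are equal they stay equal, and step 6 is the first all-equal step.

Derivation:
t=0: [74, 215, 229, 45, 106, 53, 57, 0]  (not all equal)
t=1: [124, 99, 97, 112, 101, 116, 117, 130]  (not all equal)
t=2: [58, 48, 47, 53, 48, 55, 55, 60]  (not all equal)
t=3: [139, 135, 135, 137, 135, 138, 138, 140]  (not all equal)
t=4: [92, 93, 93, 92, 93, 92, 92, 92]  (not all equal)
t=5: [252, 253, 253, 252, 253, 252, 252, 252]  (not all equal)
t=6: [240, 240, 240, 240, 240, 240, 240, 240]  (all equal)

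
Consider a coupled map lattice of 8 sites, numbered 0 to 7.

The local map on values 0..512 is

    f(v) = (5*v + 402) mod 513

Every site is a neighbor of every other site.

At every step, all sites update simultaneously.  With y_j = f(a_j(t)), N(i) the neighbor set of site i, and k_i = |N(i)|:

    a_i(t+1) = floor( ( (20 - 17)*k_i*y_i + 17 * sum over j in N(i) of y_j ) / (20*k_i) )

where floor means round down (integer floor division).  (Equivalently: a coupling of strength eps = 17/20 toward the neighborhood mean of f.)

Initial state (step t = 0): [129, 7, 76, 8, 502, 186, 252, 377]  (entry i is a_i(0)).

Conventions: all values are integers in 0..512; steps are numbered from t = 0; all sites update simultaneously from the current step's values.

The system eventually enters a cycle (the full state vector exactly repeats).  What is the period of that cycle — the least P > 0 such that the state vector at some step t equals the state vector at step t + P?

Simulating step by step:
t=0: [129, 7, 76, 8, 502, 186, 252, 377]
t=1: [265, 277, 272, 277, 274, 273, 268, 271]
t=2: [222, 224, 223, 224, 223, 223, 223, 223]
t=3: [491, 491, 491, 491, 491, 491, 491, 491]
t=4: [292, 292, 292, 292, 292, 292, 292, 292]
t=5: [323, 323, 323, 323, 323, 323, 323, 323]
t=6: [478, 478, 478, 478, 478, 478, 478, 478]
t=7: [227, 227, 227, 227, 227, 227, 227, 227]
t=8: [511, 511, 511, 511, 511, 511, 511, 511]
t=9: [392, 392, 392, 392, 392, 392, 392, 392]
t=10: [310, 310, 310, 310, 310, 310, 310, 310]
t=11: [413, 413, 413, 413, 413, 413, 413, 413]
t=12: [415, 415, 415, 415, 415, 415, 415, 415]
t=13: [425, 425, 425, 425, 425, 425, 425, 425]
t=14: [475, 475, 475, 475, 475, 475, 475, 475]
t=15: [212, 212, 212, 212, 212, 212, 212, 212]
t=16: [436, 436, 436, 436, 436, 436, 436, 436]
t=17: [17, 17, 17, 17, 17, 17, 17, 17]
t=18: [487, 487, 487, 487, 487, 487, 487, 487]
t=19: [272, 272, 272, 272, 272, 272, 272, 272]
t=20: [223, 223, 223, 223, 223, 223, 223, 223]
t=21: [491, 491, 491, 491, 491, 491, 491, 491]

Answer: 18
Key observation: The state at step 3, [491, 491, 491, 491, 491, 491, 491, 491], reappears at step 21 — and no state repeats earlier — so the cycle the system enters has period 18.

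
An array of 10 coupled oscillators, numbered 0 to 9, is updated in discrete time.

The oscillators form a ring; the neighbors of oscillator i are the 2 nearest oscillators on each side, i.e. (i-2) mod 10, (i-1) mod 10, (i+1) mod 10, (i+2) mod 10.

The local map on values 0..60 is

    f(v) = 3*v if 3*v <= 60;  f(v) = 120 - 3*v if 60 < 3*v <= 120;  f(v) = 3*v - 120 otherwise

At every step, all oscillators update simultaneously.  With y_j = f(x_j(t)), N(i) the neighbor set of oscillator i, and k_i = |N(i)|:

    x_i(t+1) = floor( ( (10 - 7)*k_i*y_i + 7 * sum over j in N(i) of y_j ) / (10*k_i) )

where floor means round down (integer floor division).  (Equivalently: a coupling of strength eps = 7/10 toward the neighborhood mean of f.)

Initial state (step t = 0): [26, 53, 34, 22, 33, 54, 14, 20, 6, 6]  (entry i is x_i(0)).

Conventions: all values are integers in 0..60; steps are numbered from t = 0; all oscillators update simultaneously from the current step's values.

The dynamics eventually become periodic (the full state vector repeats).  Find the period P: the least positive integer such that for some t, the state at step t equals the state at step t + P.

Simulating step by step:
t=0: [26, 53, 34, 22, 33, 54, 14, 20, 6, 6]
t=1: [28, 34, 32, 37, 33, 43, 37, 39, 33, 33]
t=2: [25, 21, 21, 15, 15, 10, 12, 11, 18, 19]
t=3: [52, 52, 50, 46, 42, 36, 39, 40, 46, 50]
t=4: [30, 30, 25, 20, 12, 8, 7, 11, 17, 24]
t=5: [39, 41, 40, 41, 37, 33, 31, 35, 38, 39]
t=6: [3, 2, 3, 6, 11, 15, 17, 14, 10, 5]
t=7: [13, 10, 14, 21, 31, 38, 41, 37, 29, 19]
t=8: [40, 43, 39, 35, 27, 18, 14, 20, 28, 36]
t=9: [10, 7, 11, 22, 31, 43, 45, 43, 30, 21]
t=10: [33, 36, 33, 31, 27, 21, 17, 22, 28, 32]
t=11: [22, 19, 23, 30, 39, 47, 47, 45, 37, 28]
t=12: [42, 47, 40, 32, 22, 18, 14, 19, 24, 34]
t=13: [17, 14, 18, 29, 37, 47, 49, 45, 35, 28]
t=14: [41, 43, 39, 31, 26, 21, 18, 21, 27, 32]
t=15: [14, 12, 15, 27, 37, 48, 50, 47, 35, 26]
t=16: [36, 40, 35, 31, 26, 24, 21, 25, 28, 32]
t=17: [16, 13, 18, 26, 38, 44, 47, 42, 34, 23]
t=18: [42, 45, 39, 32, 24, 16, 13, 19, 27, 34]
t=19: [14, 13, 17, 27, 34, 43, 45, 42, 32, 25]
t=20: [40, 42, 39, 32, 25, 16, 14, 18, 26, 32]
t=21: [13, 10, 14, 25, 33, 43, 45, 43, 33, 25]
t=22: [35, 38, 36, 31, 25, 18, 15, 18, 25, 30]
t=23: [20, 16, 19, 28, 37, 46, 48, 46, 38, 30]
t=24: [42, 46, 43, 33, 26, 20, 16, 19, 24, 32]
t=25: [19, 15, 17, 28, 36, 47, 50, 48, 38, 29]
t=26: [40, 44, 41, 33, 27, 24, 20, 22, 27, 33]
t=27: [13, 11, 13, 24, 34, 44, 49, 45, 35, 24]
t=28: [35, 40, 35, 32, 27, 22, 18, 22, 27, 32]
t=29: [18, 13, 18, 26, 37, 46, 48, 46, 37, 26]
t=30: [41, 45, 41, 33, 26, 21, 16, 21, 26, 33]
t=31: [15, 12, 15, 26, 35, 46, 49, 46, 35, 26]
t=32: [37, 41, 37, 32, 27, 23, 19, 23, 27, 32]
t=33: [15, 12, 15, 25, 36, 45, 48, 45, 36, 25]
t=34: [37, 42, 37, 32, 26, 21, 16, 21, 26, 32]
t=35: [16, 13, 16, 27, 36, 47, 49, 47, 36, 27]
t=36: [38, 42, 38, 32, 27, 23, 19, 23, 27, 32]
t=37: [14, 12, 14, 25, 35, 45, 48, 45, 35, 25]
t=38: [36, 41, 36, 32, 26, 21, 17, 21, 26, 32]
t=39: [17, 13, 17, 27, 37, 47, 49, 47, 37, 27]
t=40: [39, 43, 39, 32, 26, 23, 18, 23, 26, 32]
t=41: [14, 12, 14, 25, 35, 45, 48, 45, 35, 25]

Answer: 4
Key observation: The state at step 37, [14, 12, 14, 25, 35, 45, 48, 45, 35, 25], reappears at step 41 — and no state repeats earlier — so the cycle the system enters has period 4.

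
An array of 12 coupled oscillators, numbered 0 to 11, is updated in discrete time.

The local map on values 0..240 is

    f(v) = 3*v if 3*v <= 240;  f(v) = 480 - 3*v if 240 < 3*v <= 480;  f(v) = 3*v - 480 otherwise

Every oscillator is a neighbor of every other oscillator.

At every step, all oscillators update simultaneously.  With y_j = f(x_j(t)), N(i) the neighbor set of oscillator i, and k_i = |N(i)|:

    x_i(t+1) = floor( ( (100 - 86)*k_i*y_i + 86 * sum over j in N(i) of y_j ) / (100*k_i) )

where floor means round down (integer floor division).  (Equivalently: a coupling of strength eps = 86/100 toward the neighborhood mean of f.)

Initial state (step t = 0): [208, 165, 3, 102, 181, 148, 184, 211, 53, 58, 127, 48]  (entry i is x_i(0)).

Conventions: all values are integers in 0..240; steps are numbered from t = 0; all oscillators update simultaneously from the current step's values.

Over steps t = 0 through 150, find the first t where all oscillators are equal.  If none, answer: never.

Simulating step by step:
t=0: [208, 165, 3, 102, 181, 148, 184, 211, 53, 58, 127, 48]  (not all equal)
t=1: [106, 98, 97, 107, 100, 99, 101, 106, 106, 107, 103, 106]  (not all equal)
t=2: [170, 171, 172, 170, 171, 171, 171, 170, 170, 170, 171, 170]  (not all equal)
t=3: [31, 31, 32, 31, 31, 31, 31, 31, 31, 31, 31, 31]  (not all equal)
t=4: [93, 93, 93, 93, 93, 93, 93, 93, 93, 93, 93, 93]  (all equal)

Answer: 4
Key observation: Synchronization is absorbing here: once all oscillators are equal they stay equal, and step 4 is the first all-equal step.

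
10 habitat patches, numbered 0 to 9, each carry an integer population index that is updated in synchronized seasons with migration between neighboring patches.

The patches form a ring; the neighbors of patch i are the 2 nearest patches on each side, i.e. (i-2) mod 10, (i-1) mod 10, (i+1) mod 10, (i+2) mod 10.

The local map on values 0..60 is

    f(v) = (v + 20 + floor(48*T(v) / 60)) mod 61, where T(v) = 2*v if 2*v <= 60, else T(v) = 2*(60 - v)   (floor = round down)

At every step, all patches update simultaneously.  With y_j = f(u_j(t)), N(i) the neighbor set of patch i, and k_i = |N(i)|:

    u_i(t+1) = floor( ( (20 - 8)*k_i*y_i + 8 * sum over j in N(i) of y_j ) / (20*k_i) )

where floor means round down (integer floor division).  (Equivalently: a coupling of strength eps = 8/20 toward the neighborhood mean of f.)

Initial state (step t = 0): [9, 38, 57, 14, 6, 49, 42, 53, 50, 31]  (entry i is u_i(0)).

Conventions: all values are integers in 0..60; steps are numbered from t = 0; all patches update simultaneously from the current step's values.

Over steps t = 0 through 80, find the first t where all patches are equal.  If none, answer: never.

Answer: 5
Key observation: Synchronization is absorbing here: once all patches are equal they stay equal, and step 5 is the first all-equal step.

Derivation:
t=0: [9, 38, 57, 14, 6, 49, 42, 53, 50, 31]  (not all equal)
t=1: [37, 34, 28, 44, 34, 29, 28, 25, 28, 33]  (not all equal)
t=2: [32, 33, 31, 30, 32, 32, 30, 27, 30, 33]  (not all equal)
t=3: [35, 35, 35, 36, 35, 34, 35, 31, 35, 34]  (not all equal)
t=4: [34, 33, 33, 33, 33, 34, 34, 35, 34, 34]  (not all equal)
t=5: [34, 34, 34, 34, 34, 34, 34, 34, 34, 34]  (all equal)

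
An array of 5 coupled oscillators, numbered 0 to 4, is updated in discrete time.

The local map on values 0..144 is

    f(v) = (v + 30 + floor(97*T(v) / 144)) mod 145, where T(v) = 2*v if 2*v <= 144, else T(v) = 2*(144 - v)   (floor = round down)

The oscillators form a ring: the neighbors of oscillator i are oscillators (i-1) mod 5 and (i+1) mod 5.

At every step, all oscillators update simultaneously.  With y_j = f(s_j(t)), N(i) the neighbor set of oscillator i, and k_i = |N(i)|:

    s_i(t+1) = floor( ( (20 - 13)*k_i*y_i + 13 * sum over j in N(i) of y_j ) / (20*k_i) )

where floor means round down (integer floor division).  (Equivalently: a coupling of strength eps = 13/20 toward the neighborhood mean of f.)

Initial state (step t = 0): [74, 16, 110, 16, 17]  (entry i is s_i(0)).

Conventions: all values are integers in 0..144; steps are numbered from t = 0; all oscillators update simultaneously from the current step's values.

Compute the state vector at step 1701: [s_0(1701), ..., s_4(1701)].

Answer: [121, 121, 121, 121, 121]
Key observation: The state at step 10, [36, 36, 36, 36, 36], reappears at step 14: the system is in a cycle of period 4 from step 10 on.  Therefore the state at step 1701 equals the state at step 10 + ((1701 - 10) mod 4) = 13, which is [121, 121, 121, 121, 121].

Derivation:
t=0: [74, 16, 110, 16, 17]
t=1: [62, 53, 57, 58, 63]
t=2: [23, 18, 16, 23, 27]
t=3: [82, 73, 73, 81, 86]
t=4: [50, 52, 52, 50, 49]
t=5: [2, 5, 5, 2, 1]
t=6: [35, 38, 38, 35, 33]
t=7: [112, 116, 116, 112, 110]
t=8: [39, 38, 38, 39, 40]
t=9: [121, 119, 119, 121, 121]
t=10: [36, 36, 36, 36, 36]
t=11: [114, 114, 114, 114, 114]
t=12: [39, 39, 39, 39, 39]
t=13: [121, 121, 121, 121, 121]
t=14: [36, 36, 36, 36, 36]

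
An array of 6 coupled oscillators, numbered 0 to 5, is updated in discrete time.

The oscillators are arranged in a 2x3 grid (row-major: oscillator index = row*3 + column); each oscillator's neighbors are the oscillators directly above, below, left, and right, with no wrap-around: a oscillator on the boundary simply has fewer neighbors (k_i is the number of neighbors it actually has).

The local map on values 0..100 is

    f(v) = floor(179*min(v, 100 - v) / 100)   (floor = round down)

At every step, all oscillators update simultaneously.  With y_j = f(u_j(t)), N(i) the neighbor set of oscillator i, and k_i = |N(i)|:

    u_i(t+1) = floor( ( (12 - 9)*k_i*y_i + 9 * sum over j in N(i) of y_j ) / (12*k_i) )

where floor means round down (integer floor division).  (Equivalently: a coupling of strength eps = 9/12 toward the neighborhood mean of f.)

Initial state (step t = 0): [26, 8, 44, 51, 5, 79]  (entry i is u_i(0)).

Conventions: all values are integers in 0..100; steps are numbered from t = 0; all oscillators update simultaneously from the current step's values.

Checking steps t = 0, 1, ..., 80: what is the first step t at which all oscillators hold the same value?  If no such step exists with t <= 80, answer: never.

Answer: never
Key observation: The state at step 4 reappears at step 7 — the system is in a cycle of period 3 from step 4 on.  No step 0..7 is synchronized, and the cycle repeats forever, so no step up to 80 (or ever) has all oscillators equal.

Derivation:
t=0: [26, 8, 44, 51, 5, 79]  (not all equal)
t=1: [49, 36, 38, 42, 36, 41]  (not all equal)
t=2: [73, 70, 68, 75, 69, 67]  (not all equal)
t=3: [48, 53, 56, 49, 52, 56]  (not all equal)
t=4: [85, 83, 80, 85, 83, 80]  (not all equal)
t=5: [27, 30, 33, 27, 30, 33]  (not all equal)
t=6: [49, 53, 56, 49, 53, 56]  (not all equal)
t=7: [85, 83, 80, 85, 83, 80]  (not all equal)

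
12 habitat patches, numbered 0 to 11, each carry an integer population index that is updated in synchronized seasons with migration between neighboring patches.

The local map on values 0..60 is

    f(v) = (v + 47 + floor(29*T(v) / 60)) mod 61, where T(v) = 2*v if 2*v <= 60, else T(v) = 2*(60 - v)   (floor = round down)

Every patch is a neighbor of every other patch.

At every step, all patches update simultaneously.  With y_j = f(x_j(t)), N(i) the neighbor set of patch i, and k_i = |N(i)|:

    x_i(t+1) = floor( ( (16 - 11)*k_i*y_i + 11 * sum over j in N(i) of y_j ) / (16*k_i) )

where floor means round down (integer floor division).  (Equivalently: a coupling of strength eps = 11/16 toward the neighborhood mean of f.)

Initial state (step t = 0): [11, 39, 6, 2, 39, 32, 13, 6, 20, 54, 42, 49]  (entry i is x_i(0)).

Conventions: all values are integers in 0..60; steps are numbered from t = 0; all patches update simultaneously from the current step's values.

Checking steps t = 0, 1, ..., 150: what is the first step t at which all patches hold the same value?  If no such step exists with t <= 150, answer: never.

Answer: 2
Key observation: Synchronization is absorbing here: once all patches are equal they stay equal, and step 2 is the first all-equal step.

Derivation:
t=0: [11, 39, 6, 2, 39, 32, 13, 6, 20, 54, 42, 49]  (not all equal)
t=1: [31, 41, 44, 42, 41, 41, 32, 44, 36, 41, 41, 41]  (not all equal)
t=2: [45, 45, 45, 45, 45, 45, 45, 45, 45, 45, 45, 45]  (all equal)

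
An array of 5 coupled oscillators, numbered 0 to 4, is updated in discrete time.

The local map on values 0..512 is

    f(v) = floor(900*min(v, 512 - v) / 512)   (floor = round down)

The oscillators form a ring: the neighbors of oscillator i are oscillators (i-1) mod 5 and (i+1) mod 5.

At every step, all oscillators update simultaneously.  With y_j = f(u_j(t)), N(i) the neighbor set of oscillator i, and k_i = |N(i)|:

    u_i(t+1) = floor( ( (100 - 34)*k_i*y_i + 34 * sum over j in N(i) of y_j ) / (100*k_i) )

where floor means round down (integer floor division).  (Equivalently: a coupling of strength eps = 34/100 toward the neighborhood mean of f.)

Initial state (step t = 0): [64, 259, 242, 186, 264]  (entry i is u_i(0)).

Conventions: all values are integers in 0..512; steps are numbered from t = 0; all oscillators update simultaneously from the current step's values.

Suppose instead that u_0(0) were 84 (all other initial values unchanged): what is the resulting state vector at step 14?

Simulating step by step:
t=0: [84, 259, 242, 186, 264]
t=1: [246, 390, 411, 361, 367]
t=2: [364, 244, 198, 248, 286]
t=3: [311, 385, 376, 413, 380]
t=4: [310, 247, 225, 194, 242]
t=5: [380, 413, 392, 364, 398]
t=6: [216, 189, 212, 241, 215]
t=7: [370, 346, 373, 406, 385]
t=8: [251, 275, 242, 202, 221]
t=9: [427, 421, 411, 372, 391]
t=10: [161, 160, 185, 228, 207]
t=11: [296, 288, 330, 380, 355]
t=12: [363, 378, 316, 254, 285]
t=13: [280, 257, 342, 420, 383]
t=14: [383, 415, 300, 195, 245]

Answer: [383, 415, 300, 195, 245]
Key observation: This trace re-runs the system from the modified initial state.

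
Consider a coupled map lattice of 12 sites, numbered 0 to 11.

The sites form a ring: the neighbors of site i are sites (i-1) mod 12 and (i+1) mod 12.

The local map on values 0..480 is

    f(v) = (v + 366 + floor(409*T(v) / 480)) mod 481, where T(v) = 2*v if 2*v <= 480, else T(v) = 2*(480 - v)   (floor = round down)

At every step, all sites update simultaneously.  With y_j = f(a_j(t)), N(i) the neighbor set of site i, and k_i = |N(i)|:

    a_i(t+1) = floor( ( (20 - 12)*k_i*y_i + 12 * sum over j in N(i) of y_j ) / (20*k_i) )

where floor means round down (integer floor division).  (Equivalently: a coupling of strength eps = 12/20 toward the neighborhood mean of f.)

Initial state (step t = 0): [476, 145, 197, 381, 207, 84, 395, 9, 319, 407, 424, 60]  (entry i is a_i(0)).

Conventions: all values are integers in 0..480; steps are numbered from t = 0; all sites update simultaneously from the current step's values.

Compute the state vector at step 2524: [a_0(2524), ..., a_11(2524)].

Simulating step by step:
t=0: [476, 145, 197, 381, 207, 84, 395, 9, 319, 407, 424, 60]
t=1: [244, 346, 380, 431, 341, 305, 320, 426, 433, 431, 300, 250]
t=2: [171, 329, 431, 428, 306, 284, 313, 423, 399, 282, 137, 36]
t=3: [419, 412, 421, 281, 129, 10, 128, 288, 297, 212, 247, 365]
t=4: [419, 408, 293, 201, 218, 296, 216, 80, 147, 201, 290, 314]
t=5: [287, 292, 258, 317, 321, 288, 221, 265, 271, 260, 135, 127]
t=6: [80, 24, 164, 346, 339, 150, 16, 23, 34, 99, 179, 171]
t=7: [273, 300, 397, 421, 410, 377, 379, 431, 356, 308, 297, 279]
t=8: [22, 139, 294, 413, 418, 429, 425, 426, 302, 141, 13, 22]
t=9: [375, 235, 207, 291, 406, 403, 402, 284, 204, 229, 367, 417]
t=10: [309, 280, 194, 265, 297, 418, 299, 265, 187, 273, 307, 428]
t=11: [129, 133, 181, 140, 137, 170, 137, 134, 175, 130, 131, 163]
t=12: [263, 279, 301, 293, 284, 290, 279, 282, 288, 273, 263, 271]
t=13: [31, 23, 16, 15, 18, 20, 22, 22, 23, 28, 32, 34]
t=14: [445, 428, 413, 409, 413, 419, 423, 425, 431, 440, 450, 453]
t=15: [391, 400, 409, 412, 411, 407, 405, 402, 398, 392, 387, 386]
t=16: [426, 420, 415, 412, 413, 415, 417, 419, 422, 426, 429, 429]
t=17: [403, 406, 409, 411, 411, 410, 408, 407, 405, 402, 400, 400]
t=18: [419, 416, 414, 413, 413, 414, 415, 416, 417, 419, 420, 420]
t=19: [407, 409, 411, 411, 411, 411, 410, 409, 408, 407, 407, 407]
t=20: [415, 414, 413, 413, 413, 413, 413, 414, 415, 415, 416, 416]
t=21: [410, 411, 411, 412, 412, 412, 411, 411, 410, 410, 410, 410]
t=22: [413, 413, 412, 412, 412, 412, 412, 413, 413, 414, 414, 414]
t=23: [411, 412, 412, 412, 412, 412, 412, 412, 411, 411, 411, 411]
t=24: [412, 412, 412, 412, 412, 412, 412, 412, 412, 413, 413, 413]
t=25: [412, 412, 412, 412, 412, 412, 412, 412, 412, 412, 412, 412]
t=26: [412, 412, 412, 412, 412, 412, 412, 412, 412, 412, 412, 412]

Answer: [412, 412, 412, 412, 412, 412, 412, 412, 412, 412, 412, 412]
Key observation: The state at step 25, [412, 412, 412, 412, 412, 412, 412, 412, 412, 412, 412, 412], reappears at step 26: the system is in a cycle of period 1 from step 25 on.  Therefore the state at step 2524 equals the state at step 25 + ((2524 - 25) mod 1) = 25, which is [412, 412, 412, 412, 412, 412, 412, 412, 412, 412, 412, 412].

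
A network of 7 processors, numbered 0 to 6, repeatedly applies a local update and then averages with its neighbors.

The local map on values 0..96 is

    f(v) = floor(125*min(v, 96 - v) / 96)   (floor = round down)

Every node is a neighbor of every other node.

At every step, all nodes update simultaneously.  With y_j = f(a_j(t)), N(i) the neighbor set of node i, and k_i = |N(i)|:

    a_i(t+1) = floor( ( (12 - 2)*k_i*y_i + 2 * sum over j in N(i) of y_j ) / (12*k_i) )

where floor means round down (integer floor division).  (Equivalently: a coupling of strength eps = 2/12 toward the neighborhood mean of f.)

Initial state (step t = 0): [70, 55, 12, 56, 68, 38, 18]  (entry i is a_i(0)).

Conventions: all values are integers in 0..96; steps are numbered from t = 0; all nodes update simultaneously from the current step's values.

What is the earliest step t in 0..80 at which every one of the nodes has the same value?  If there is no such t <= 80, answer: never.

Simulating step by step:
t=0: [70, 55, 12, 56, 68, 38, 18]  (not all equal)
t=1: [33, 49, 19, 49, 36, 46, 25]  (not all equal)
t=2: [42, 58, 28, 58, 46, 56, 34]  (not all equal)
t=3: [53, 49, 38, 49, 57, 51, 44]  (not all equal)
t=4: [55, 60, 50, 60, 51, 57, 56]  (not all equal)
t=5: [52, 47, 57, 47, 56, 50, 52]  (not all equal)
t=6: [56, 60, 51, 60, 52, 58, 56]  (not all equal)
t=7: [51, 47, 56, 47, 55, 49, 51]  (not all equal)
t=8: [57, 60, 53, 60, 53, 60, 57]  (not all equal)
t=9: [49, 46, 53, 46, 53, 46, 49]  (not all equal)
t=10: [60, 58, 55, 58, 55, 58, 60]  (not all equal)
t=11: [46, 49, 52, 49, 52, 49, 46]  (not all equal)
t=12: [59, 60, 57, 60, 57, 60, 59]  (not all equal)
t=13: [47, 46, 49, 46, 49, 46, 47]  (not all equal)
t=14: [60, 59, 60, 59, 60, 59, 60]  (not all equal)
t=15: [46, 47, 46, 47, 46, 47, 46]  (not all equal)
t=16: [59, 60, 59, 60, 59, 60, 59]  (not all equal)
t=17: [47, 46, 47, 46, 47, 46, 47]  (not all equal)
t=18: [60, 59, 60, 59, 60, 59, 60]  (not all equal)

Answer: never
Key observation: The state at step 14 reappears at step 18 — the system is in a cycle of period 4 from step 14 on.  No step 0..18 is synchronized, and the cycle repeats forever, so no step up to 80 (or ever) has all nodes equal.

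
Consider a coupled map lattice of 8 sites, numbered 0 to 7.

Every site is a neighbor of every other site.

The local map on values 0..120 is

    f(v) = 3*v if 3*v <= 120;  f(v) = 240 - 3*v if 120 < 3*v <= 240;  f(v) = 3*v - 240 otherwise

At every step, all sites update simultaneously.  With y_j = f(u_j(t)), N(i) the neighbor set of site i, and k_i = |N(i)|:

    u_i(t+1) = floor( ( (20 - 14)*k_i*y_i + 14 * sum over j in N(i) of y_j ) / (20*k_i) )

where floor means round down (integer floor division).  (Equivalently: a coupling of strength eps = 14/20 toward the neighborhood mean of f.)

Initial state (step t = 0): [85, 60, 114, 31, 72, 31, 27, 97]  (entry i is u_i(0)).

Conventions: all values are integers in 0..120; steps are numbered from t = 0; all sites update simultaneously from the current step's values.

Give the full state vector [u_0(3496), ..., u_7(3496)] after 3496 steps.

Simulating step by step:
t=0: [85, 60, 114, 31, 72, 31, 27, 97]
t=1: [54, 63, 72, 70, 56, 70, 68, 62]
t=2: [53, 47, 42, 43, 51, 43, 44, 48]
t=3: [96, 100, 103, 102, 98, 102, 102, 99]
t=4: [58, 60, 62, 61, 59, 61, 61, 60]
t=5: [60, 59, 58, 58, 60, 58, 58, 59]
t=6: [63, 63, 64, 64, 63, 64, 64, 63]
t=7: [49, 49, 49, 49, 49, 49, 49, 49]
t=8: [93, 93, 93, 93, 93, 93, 93, 93]
t=9: [39, 39, 39, 39, 39, 39, 39, 39]
t=10: [117, 117, 117, 117, 117, 117, 117, 117]
t=11: [111, 111, 111, 111, 111, 111, 111, 111]
t=12: [93, 93, 93, 93, 93, 93, 93, 93]

Answer: [93, 93, 93, 93, 93, 93, 93, 93]
Key observation: The state at step 8, [93, 93, 93, 93, 93, 93, 93, 93], reappears at step 12: the system is in a cycle of period 4 from step 8 on.  Therefore the state at step 3496 equals the state at step 8 + ((3496 - 8) mod 4) = 8, which is [93, 93, 93, 93, 93, 93, 93, 93].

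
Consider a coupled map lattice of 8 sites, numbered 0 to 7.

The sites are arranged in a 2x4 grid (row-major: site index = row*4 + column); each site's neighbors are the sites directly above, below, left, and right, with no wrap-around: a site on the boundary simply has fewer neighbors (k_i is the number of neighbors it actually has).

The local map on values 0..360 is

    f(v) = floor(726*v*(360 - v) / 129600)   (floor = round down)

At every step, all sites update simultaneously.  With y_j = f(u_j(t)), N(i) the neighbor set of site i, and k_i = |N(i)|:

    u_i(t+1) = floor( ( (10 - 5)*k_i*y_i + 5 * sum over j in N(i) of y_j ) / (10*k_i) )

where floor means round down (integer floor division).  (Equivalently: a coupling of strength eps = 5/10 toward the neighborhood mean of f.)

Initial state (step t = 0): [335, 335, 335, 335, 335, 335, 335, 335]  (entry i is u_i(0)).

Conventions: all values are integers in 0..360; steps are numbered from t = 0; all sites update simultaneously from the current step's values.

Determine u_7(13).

Simulating step by step:
t=0: [335, 335, 335, 335, 335, 335, 335, 335]
t=1: [46, 46, 46, 46, 46, 46, 46, 46]
t=2: [80, 80, 80, 80, 80, 80, 80, 80]
t=3: [125, 125, 125, 125, 125, 125, 125, 125]
t=4: [164, 164, 164, 164, 164, 164, 164, 164]
t=5: [180, 180, 180, 180, 180, 180, 180, 180]
t=6: [181, 181, 181, 181, 181, 181, 181, 181]
t=7: [181, 181, 181, 181, 181, 181, 181, 181]
t=8: [181, 181, 181, 181, 181, 181, 181, 181]
t=9: [181, 181, 181, 181, 181, 181, 181, 181]
t=10: [181, 181, 181, 181, 181, 181, 181, 181]
t=11: [181, 181, 181, 181, 181, 181, 181, 181]
t=12: [181, 181, 181, 181, 181, 181, 181, 181]
t=13: [181, 181, 181, 181, 181, 181, 181, 181]

Answer: u_7(13) = 181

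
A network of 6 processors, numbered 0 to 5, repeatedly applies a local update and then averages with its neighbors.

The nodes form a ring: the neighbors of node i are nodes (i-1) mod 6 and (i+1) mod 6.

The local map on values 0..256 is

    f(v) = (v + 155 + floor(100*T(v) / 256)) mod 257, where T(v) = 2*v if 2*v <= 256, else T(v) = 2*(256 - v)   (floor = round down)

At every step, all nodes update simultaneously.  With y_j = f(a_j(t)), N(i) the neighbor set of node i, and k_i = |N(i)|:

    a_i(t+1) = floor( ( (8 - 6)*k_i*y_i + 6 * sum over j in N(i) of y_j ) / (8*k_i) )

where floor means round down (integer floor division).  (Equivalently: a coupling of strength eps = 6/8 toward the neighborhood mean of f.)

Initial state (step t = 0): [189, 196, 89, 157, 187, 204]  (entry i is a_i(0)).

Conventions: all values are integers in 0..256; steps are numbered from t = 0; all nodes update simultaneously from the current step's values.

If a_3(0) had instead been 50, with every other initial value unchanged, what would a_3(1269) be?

Simulating step by step:
t=0: [189, 196, 89, 50, 187, 204]
t=1: [140, 108, 158, 133, 179, 139]
t=2: [113, 120, 114, 132, 129, 131]
t=3: [113, 102, 114, 116, 126, 115]
t=4: [92, 94, 93, 109, 107, 108]
t=5: [73, 62, 74, 79, 90, 78]
t=6: [23, 23, 24, 42, 42, 41]
t=7: [207, 195, 208, 217, 228, 216]
t=8: [142, 142, 142, 145, 145, 145]
t=9: [129, 129, 129, 129, 129, 129]
t=10: [126, 126, 126, 126, 126, 126]
t=11: [122, 122, 122, 122, 122, 122]
t=12: [115, 115, 115, 115, 115, 115]
t=13: [102, 102, 102, 102, 102, 102]
t=14: [79, 79, 79, 79, 79, 79]
t=15: [38, 38, 38, 38, 38, 38]
t=16: [222, 222, 222, 222, 222, 222]
t=17: [146, 146, 146, 146, 146, 146]
t=18: [129, 129, 129, 129, 129, 129]

Answer: a_3(1269) = 129
Key observation: The state at step 9, [129, 129, 129, 129, 129, 129], reappears at step 18: the system is in a cycle of period 9 from step 9 on.  Therefore the state at step 1269 equals the state at step 9 + ((1269 - 9) mod 9) = 9, which is [129, 129, 129, 129, 129, 129].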